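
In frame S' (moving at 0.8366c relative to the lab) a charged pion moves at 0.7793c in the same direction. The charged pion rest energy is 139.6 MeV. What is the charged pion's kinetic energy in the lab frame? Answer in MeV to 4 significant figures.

K ≈ 532.2 MeV

u_lab = (0.7793 + 0.8366)/(1 + 0.7793×0.8366) = 0.9781700
γ = 1/√(1 − 0.9781700²) = 4.81217
K = (γ − 1)m₀c² = (4.81217 − 1) × 139.6 = 3.81217 × 139.6 = 532.2 MeV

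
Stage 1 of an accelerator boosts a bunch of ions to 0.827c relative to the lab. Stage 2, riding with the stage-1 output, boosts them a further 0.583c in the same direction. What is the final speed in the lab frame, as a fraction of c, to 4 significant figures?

Compose boost 2: (0.583 + 0.827)/(1 + 0.583×0.827) = 1.410/1.48214 = 0.9513

u ≈ 0.9513c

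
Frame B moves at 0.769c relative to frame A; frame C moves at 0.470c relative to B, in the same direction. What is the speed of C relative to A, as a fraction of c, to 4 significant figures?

Compose boost 2: (0.470 + 0.769)/(1 + 0.470×0.769) = 1.239/1.36143 = 0.9101

u ≈ 0.9101c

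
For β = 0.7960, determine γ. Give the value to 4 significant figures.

γ = 1/√(1 − β²) = 1/√(1 − 0.7960²) = 1/√(0.366384) = 1.652

γ ≈ 1.652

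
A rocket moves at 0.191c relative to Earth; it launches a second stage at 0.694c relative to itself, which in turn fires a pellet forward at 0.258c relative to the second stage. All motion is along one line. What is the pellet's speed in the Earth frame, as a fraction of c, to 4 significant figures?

Compose boost 2: (0.694 + 0.191)/(1 + 0.694×0.191) = 0.8850/1.13255 = 0.781420
Compose boost 3: (0.258 + 0.781420)/(1 + 0.258×0.781420) = 1.03942/1.20161 = 0.8650

u ≈ 0.8650c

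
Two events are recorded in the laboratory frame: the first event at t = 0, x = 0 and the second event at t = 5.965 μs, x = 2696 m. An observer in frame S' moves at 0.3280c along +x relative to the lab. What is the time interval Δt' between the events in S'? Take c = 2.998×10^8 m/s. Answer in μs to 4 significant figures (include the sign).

γ = 1/√(1 − 0.3280²) = 1.05856
Δt' = γ(Δt − vΔx/c²) = 1.05856 × (5.965 μs − 0.3280×2696 m / (2.998×10^8 m/s))
= 1.05856 × (3.01541 μs) = 3.192 μs

Δt' ≈ 3.192 μs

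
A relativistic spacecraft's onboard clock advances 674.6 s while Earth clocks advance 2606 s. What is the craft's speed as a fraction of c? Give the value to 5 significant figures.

β ≈ 0.96591

γ = Δt/τ₀ = 2606/674.6 = 3.863030
β = √(1 − 1/γ²) = √(1 − 1/3.863030²) = 0.96591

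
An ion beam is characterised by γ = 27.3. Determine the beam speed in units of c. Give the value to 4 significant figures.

β ≈ 0.9993

β = √(1 − 1/γ²) = √(1 − 1/27.3²) = √(0.998658) = 0.9993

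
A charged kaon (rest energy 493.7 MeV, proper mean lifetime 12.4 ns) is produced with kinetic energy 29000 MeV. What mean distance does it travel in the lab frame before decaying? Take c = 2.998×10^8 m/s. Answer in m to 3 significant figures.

d ≈ 222 m

γ = 1 + K/(m₀c²) = 1 + 29000/493.7 = 59.740
β = √(1 − 1/γ²) = 0.99986
Dilated lifetime: γτ₀ = 59.740 × 12.4 ns = 740.78 ns
d = βc·γτ₀ = 0.99986 × (2.998×10^8 m/s) × 7.4078×10^-7 s = 222 m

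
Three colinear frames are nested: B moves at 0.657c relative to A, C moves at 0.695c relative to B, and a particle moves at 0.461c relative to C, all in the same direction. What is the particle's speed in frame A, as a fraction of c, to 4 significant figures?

u ≈ 0.9729c

Compose boost 2: (0.695 + 0.657)/(1 + 0.695×0.657) = 1.352/1.45661 = 0.928179
Compose boost 3: (0.461 + 0.928179)/(1 + 0.461×0.928179) = 1.38918/1.42789 = 0.9729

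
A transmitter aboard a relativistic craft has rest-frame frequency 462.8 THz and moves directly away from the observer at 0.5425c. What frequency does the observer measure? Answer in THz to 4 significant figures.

Relativistic Doppler: f_obs = f_src √((1−β)/(1+β))
= 462.8 × √(0.457500/1.54250) = 462.8 × 0.544607 = 252.0 THz

f_obs ≈ 252.0 THz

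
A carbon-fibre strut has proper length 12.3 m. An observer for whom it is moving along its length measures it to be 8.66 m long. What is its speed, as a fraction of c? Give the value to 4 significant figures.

β ≈ 0.7101

γ = L₀/L = 12.3/8.66 = 1.42032
β = √(1 − 1/γ²) = 0.7101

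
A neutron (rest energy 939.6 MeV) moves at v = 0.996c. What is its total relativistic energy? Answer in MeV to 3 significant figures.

E ≈ 10500 MeV

γ = 1/√(1 − 0.996²) = 11.192
E = γm₀c² = 11.192 × 939.6 MeV = 10500 MeV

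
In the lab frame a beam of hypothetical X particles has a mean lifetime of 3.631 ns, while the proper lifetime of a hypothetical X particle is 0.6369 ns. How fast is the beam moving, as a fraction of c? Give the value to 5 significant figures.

β ≈ 0.98450

γ = Δt/τ₀ = 3.631/0.6369 = 5.701052
β = √(1 − 1/γ²) = √(1 − 1/5.701052²) = 0.98450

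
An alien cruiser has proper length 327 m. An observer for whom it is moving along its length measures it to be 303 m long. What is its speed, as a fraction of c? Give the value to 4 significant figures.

γ = L₀/L = 327/303 = 1.07921
β = √(1 − 1/γ²) = 0.3760

β ≈ 0.3760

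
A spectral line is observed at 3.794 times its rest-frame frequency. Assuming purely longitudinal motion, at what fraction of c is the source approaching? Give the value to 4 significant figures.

f_obs/f_src = √((1+β)/(1−β)) = 3.794  ⇒  (1+β)/(1−β) = 14.3944
β = |1 − D²|/(1 + D²) = |1 − 14.3944|/(1 + 14.3944) = 0.8701

β ≈ 0.8701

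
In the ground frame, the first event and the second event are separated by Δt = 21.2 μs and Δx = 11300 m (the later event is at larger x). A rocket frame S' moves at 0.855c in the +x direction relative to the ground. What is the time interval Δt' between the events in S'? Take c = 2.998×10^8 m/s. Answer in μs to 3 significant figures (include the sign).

Δt' ≈ -21.3 μs

γ = 1/√(1 − 0.855²) = 1.9282
Δt' = γ(Δt − vΔx/c²) = 1.9282 × (21.2 μs − 0.855×11300 m / (2.998×10^8 m/s))
= 1.9282 × (-11.026 μs) = -21.3 μs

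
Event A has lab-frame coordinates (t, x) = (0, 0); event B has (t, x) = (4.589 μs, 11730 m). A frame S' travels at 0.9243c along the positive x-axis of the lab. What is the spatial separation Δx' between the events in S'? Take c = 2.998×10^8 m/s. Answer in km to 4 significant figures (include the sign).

γ = 1/√(1 − 0.9243²) = 2.62009
Δx' = γ(Δx − vΔt) = 2.62009 × (11730 m − 0.9243×(2.998×10^8 m/s)×4.589×10^-6 s)
= 2.62009 × (10458.4 m) = 27.40 km

Δx' ≈ 27.40 km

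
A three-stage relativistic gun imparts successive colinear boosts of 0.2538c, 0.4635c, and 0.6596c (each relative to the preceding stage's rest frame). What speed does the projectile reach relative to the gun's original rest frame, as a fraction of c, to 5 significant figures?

Compose boost 2: (0.4635 + 0.2538)/(1 + 0.4635×0.2538) = 0.71730/1.117636 = 0.6418009
Compose boost 3: (0.6596 + 0.6418009)/(1 + 0.6596×0.6418009) = 1.301401/1.423332 = 0.91433

u ≈ 0.91433c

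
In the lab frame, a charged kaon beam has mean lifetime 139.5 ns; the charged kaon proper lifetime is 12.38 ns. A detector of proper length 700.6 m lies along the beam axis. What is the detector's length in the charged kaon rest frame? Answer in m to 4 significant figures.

Time dilation ⇒ γ = Δt/τ₀ = 139.5/12.38 = 11.2682
Length contraction: L = L₀/γ = 700.6/11.2682 = 62.18 m

L ≈ 62.18 m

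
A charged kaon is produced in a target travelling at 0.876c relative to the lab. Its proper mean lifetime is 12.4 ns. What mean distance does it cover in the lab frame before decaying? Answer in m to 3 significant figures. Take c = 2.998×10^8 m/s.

d ≈ 6.75 m

γ = 1/√(1 − 0.876²) = 2.0734
Dilated lifetime: Δt = γτ₀ = 2.0734 × 12.4 ns = 25.710 ns
d = vΔt = 0.876c × 25.710 ns = 2.6262×10^8 m/s × 2.5710×10^-8 s = 6.75 m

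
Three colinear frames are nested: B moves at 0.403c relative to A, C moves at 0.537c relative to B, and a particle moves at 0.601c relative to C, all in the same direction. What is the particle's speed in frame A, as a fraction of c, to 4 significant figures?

u ≈ 0.9381c

Compose boost 2: (0.537 + 0.403)/(1 + 0.537×0.403) = 0.9400/1.21641 = 0.772765
Compose boost 3: (0.601 + 0.772765)/(1 + 0.601×0.772765) = 1.37377/1.46443 = 0.9381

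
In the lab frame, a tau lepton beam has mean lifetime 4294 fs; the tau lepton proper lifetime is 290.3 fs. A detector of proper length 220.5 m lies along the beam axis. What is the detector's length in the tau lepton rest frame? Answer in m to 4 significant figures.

L ≈ 14.91 m

Time dilation ⇒ γ = Δt/τ₀ = 4294/290.3 = 14.7916
Length contraction: L = L₀/γ = 220.5/14.7916 = 14.91 m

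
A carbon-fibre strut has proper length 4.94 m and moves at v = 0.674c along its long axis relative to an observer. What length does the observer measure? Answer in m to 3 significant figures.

γ = 1/√(1 − 0.674²) = 1.3537
Length contraction: L = L₀/γ = 4.94/1.3537 = 3.65 m

L ≈ 3.65 m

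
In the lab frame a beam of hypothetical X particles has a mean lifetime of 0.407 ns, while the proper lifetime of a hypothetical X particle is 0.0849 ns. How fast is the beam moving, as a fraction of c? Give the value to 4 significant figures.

γ = Δt/τ₀ = 0.407/0.0849 = 4.79388
β = √(1 − 1/γ²) = √(1 − 1/4.79388²) = 0.9780

β ≈ 0.9780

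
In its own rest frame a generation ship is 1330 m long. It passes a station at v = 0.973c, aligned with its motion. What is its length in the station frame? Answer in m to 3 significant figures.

γ = 1/√(1 − 0.973²) = 4.3327
Length contraction: L = L₀/γ = 1330/4.3327 = 307 m

L ≈ 307 m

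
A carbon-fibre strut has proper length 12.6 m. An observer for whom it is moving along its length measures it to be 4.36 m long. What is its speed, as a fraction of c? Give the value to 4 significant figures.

γ = L₀/L = 12.6/4.36 = 2.88991
β = √(1 − 1/γ²) = 0.9382

β ≈ 0.9382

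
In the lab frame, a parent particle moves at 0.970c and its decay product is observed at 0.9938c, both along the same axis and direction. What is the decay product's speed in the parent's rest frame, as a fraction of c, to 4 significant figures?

Inverse velocity addition: u' = (u − v)/(1 − uv/c²)
= (0.9938 − 0.970)/(1 − 0.9938×0.970) = 0.02380/0.0360140 = 0.6609

u' ≈ 0.6609c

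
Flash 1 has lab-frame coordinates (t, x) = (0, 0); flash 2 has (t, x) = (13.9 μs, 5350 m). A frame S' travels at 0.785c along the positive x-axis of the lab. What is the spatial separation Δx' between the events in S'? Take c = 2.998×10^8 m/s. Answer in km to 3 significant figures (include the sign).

Δx' ≈ 3.36 km

γ = 1/√(1 − 0.785²) = 1.6142
Δx' = γ(Δx − vΔt) = 1.6142 × (5350 m − 0.785×(2.998×10^8 m/s)×13.9×10^-6 s)
= 1.6142 × (2078.7 m) = 3.36 km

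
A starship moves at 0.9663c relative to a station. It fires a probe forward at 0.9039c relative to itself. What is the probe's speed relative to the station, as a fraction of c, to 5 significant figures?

Relativistic velocity addition: u = (u' + v)/(1 + u'v/c²)
= (0.9039 + 0.9663)/(1 + 0.9039×0.9663) = 1.8702/1.873439 = 0.99827

u ≈ 0.99827c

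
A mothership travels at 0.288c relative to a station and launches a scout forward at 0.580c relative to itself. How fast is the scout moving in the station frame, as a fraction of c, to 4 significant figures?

Compose boost 2: (0.580 + 0.288)/(1 + 0.580×0.288) = 0.8680/1.16704 = 0.7438

u ≈ 0.7438c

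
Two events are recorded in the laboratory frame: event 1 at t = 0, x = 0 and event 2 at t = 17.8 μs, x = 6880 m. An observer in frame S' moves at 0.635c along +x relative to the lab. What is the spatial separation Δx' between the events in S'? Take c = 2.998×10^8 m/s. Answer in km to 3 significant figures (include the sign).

Δx' ≈ 4.52 km

γ = 1/√(1 − 0.635²) = 1.2945
Δx' = γ(Δx − vΔt) = 1.2945 × (6880 m − 0.635×(2.998×10^8 m/s)×17.8×10^-6 s)
= 1.2945 × (3491.4 m) = 4.52 km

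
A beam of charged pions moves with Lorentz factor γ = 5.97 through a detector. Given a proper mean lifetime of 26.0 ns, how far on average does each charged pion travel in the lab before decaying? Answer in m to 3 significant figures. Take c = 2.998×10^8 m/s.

β = √(1 − 1/γ²) = √(1 − 1/5.97²) = 0.98587
Dilated lifetime: Δt = γτ₀ = 5.97 × 26.0 ns = 155.22 ns
d = vΔt = 0.98587c × 155.22 ns = 2.9556×10^8 m/s × 1.5522×10^-7 s = 45.9 m

d ≈ 45.9 m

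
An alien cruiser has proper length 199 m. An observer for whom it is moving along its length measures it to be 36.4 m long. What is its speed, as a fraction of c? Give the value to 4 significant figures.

γ = L₀/L = 199/36.4 = 5.46703
β = √(1 − 1/γ²) = 0.9831

β ≈ 0.9831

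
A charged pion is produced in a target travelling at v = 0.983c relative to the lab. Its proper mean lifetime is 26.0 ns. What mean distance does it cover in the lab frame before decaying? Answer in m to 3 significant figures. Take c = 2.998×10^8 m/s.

γ = 1/√(1 − 0.983²) = 5.4465
Dilated lifetime: Δt = γτ₀ = 5.4465 × 26.0 ns = 141.61 ns
d = vΔt = 0.983c × 141.61 ns = 2.9470×10^8 m/s × 1.4161×10^-7 s = 41.7 m

d ≈ 41.7 m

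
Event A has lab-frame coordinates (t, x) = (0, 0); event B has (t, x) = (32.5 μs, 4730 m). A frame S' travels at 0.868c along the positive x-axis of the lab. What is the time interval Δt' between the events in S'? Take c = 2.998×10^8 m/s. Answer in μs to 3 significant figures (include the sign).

γ = 1/√(1 − 0.868²) = 2.0138
Δt' = γ(Δt − vΔx/c²) = 2.0138 × (32.5 μs − 0.868×4730 m / (2.998×10^8 m/s))
= 2.0138 × (18.805 μs) = 37.9 μs

Δt' ≈ 37.9 μs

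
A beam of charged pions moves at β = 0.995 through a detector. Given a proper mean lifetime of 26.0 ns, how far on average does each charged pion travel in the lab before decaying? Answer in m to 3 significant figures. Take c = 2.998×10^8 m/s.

γ = 1/√(1 − 0.995²) = 10.013
Dilated lifetime: Δt = γτ₀ = 10.013 × 26.0 ns = 260.33 ns
d = vΔt = 0.995c × 260.33 ns = 2.9830×10^8 m/s × 2.6033×10^-7 s = 77.7 m

d ≈ 77.7 m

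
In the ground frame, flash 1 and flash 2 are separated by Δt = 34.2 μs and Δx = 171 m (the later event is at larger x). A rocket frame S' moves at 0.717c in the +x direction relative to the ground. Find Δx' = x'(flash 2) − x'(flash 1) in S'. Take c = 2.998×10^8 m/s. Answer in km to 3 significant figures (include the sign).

γ = 1/√(1 − 0.717²) = 1.4346
Δx' = γ(Δx − vΔt) = 1.4346 × (171 m − 0.717×(2.998×10^8 m/s)×34.2×10^-6 s)
= 1.4346 × (-7180.5 m) = -10.3 km

Δx' ≈ -10.3 km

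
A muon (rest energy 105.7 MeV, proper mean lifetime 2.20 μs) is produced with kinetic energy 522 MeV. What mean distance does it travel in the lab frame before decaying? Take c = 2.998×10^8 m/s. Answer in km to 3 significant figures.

d ≈ 3.86 km

γ = 1 + K/(m₀c²) = 1 + 522/105.7 = 5.9385
β = √(1 − 1/γ²) = 0.98572
Dilated lifetime: γτ₀ = 5.9385 × 2.20 μs = 13.065 μs
d = βc·γτ₀ = 0.98572 × (2.998×10^8 m/s) × 1.3065×10^-5 s = 3.86 km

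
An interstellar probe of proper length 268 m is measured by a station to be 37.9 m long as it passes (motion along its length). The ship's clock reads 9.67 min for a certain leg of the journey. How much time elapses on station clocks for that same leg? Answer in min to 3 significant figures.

Length contraction ⇒ γ = L₀/L = 268/37.9 = 7.0712
Time dilation: Δt = γτ₀ = 7.0712 × 9.67 min = 68.4 min

Δt ≈ 68.4 min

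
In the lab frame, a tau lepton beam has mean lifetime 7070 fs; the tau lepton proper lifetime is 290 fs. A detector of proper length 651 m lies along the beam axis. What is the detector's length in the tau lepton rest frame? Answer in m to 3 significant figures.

L ≈ 26.7 m

Time dilation ⇒ γ = Δt/τ₀ = 7070/290 = 24.379
Length contraction: L = L₀/γ = 651/24.379 = 26.7 m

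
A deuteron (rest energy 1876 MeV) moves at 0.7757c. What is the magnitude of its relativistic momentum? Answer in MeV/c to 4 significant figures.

p ≈ 2306 MeV/c

γ = 1/√(1 − 0.7757²) = 1.58453
p = γβm₀c = 1.58453 × 0.7757 × 1876 MeV/c = 2306 MeV/c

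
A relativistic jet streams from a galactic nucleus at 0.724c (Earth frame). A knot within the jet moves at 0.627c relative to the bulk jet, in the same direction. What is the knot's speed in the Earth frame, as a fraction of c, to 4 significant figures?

u ≈ 0.9292c

Relativistic velocity addition: u = (u' + v)/(1 + u'v/c²)
= (0.627 + 0.724)/(1 + 0.627×0.724) = 1.351/1.45395 = 0.9292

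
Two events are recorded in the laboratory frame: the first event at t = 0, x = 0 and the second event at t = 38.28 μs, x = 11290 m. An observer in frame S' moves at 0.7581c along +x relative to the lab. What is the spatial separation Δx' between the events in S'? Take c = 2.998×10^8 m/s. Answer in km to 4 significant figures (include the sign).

Δx' ≈ 3.971 km

γ = 1/√(1 − 0.7581²) = 1.53342
Δx' = γ(Δx − vΔt) = 1.53342 × (11290 m − 0.7581×(2.998×10^8 m/s)×38.28×10^-6 s)
= 1.53342 × (2589.78 m) = 3.971 km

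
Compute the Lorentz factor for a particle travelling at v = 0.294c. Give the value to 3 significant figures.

γ ≈ 1.05

γ = 1/√(1 − β²) = 1/√(1 − 0.294²) = 1/√(0.91356) = 1.05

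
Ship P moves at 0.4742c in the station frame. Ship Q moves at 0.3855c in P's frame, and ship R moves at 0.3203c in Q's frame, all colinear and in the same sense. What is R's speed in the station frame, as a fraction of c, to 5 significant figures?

Compose boost 2: (0.3855 + 0.4742)/(1 + 0.3855×0.4742) = 0.85970/1.182804 = 0.7268321
Compose boost 3: (0.3203 + 0.7268321)/(1 + 0.3203×0.7268321) = 1.047132/1.232804 = 0.84939

u ≈ 0.84939c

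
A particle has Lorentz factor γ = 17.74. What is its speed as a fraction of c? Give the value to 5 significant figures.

β = √(1 − 1/γ²) = √(1 − 1/17.74²) = √(0.9968224) = 0.99841

β ≈ 0.99841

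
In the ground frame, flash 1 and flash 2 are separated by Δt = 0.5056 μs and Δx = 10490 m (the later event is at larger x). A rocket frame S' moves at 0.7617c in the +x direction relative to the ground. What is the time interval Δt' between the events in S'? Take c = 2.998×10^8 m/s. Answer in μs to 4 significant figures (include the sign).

γ = 1/√(1 − 0.7617²) = 1.54338
Δt' = γ(Δt − vΔx/c²) = 1.54338 × (0.5056 μs − 0.7617×10490 m / (2.998×10^8 m/s))
= 1.54338 × (-26.1463 μs) = -40.35 μs

Δt' ≈ -40.35 μs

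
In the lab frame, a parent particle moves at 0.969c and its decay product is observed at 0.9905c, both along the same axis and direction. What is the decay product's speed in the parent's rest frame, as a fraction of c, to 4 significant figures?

u' ≈ 0.5348c

Inverse velocity addition: u' = (u − v)/(1 − uv/c²)
= (0.9905 − 0.969)/(1 − 0.9905×0.969) = 0.02150/0.0402055 = 0.5348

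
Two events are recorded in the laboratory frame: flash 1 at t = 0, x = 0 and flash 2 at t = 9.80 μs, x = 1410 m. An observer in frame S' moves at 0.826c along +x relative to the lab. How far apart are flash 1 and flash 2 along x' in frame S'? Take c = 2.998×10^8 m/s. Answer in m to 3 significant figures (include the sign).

γ = 1/√(1 − 0.826²) = 1.7741
Δx' = γ(Δx − vΔt) = 1.7741 × (1410 m − 0.826×(2.998×10^8 m/s)×9.80×10^-6 s)
= 1.7741 × (-1016.8 m) = -1800 m

Δx' ≈ -1800 m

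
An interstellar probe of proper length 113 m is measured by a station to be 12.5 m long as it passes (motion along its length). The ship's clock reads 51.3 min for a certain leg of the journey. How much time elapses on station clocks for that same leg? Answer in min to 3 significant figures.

Δt ≈ 464 min

Length contraction ⇒ γ = L₀/L = 113/12.5 = 9.0400
Time dilation: Δt = γτ₀ = 9.0400 × 51.3 min = 464 min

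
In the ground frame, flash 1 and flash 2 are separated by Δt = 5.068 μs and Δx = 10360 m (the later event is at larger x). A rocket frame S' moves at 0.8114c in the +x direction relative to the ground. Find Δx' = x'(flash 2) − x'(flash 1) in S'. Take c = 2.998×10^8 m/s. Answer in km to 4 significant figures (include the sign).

Δx' ≈ 15.62 km

γ = 1/√(1 − 0.8114²) = 1.71089
Δx' = γ(Δx − vΔt) = 1.71089 × (10360 m − 0.8114×(2.998×10^8 m/s)×5.068×10^-6 s)
= 1.71089 × (9127.17 m) = 15.62 km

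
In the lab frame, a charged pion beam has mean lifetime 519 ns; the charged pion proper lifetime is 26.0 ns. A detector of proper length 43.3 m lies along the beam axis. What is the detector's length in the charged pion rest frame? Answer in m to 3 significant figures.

L ≈ 2.17 m

Time dilation ⇒ γ = Δt/τ₀ = 519/26.0 = 19.962
Length contraction: L = L₀/γ = 43.3/19.962 = 2.17 m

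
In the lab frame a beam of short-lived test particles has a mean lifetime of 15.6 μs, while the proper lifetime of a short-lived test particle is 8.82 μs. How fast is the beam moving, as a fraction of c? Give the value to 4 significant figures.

β ≈ 0.8248

γ = Δt/τ₀ = 15.6/8.82 = 1.76871
β = √(1 − 1/γ²) = √(1 − 1/1.76871²) = 0.8248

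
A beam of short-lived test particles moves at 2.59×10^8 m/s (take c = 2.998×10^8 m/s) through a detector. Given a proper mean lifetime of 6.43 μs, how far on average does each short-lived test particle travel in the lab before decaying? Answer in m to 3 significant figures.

β = v/c = 2.59×10^8 / 2.998×10^8 = 0.86391
γ = 1/√(1 − 0.86391²) = 1.9855
Dilated lifetime: Δt = γτ₀ = 1.9855 × 6.43 μs = 12.767 μs
d = vΔt = 0.86391c × 12.767 μs = 2.5900×10^8 m/s × 1.2767×10^-5 s = 3310 m

d ≈ 3310 m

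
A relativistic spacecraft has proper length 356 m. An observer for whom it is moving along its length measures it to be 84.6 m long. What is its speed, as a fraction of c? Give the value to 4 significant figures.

γ = L₀/L = 356/84.6 = 4.20804
β = √(1 − 1/γ²) = 0.9714

β ≈ 0.9714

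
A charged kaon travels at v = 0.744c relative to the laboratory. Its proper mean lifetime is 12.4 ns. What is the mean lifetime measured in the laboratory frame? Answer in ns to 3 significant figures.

γ = 1/√(1 − 0.744²) = 1.4966
Time dilation: Δt = γτ₀ = 1.4966 × 12.4 ns = 18.6 ns

Δt ≈ 18.6 ns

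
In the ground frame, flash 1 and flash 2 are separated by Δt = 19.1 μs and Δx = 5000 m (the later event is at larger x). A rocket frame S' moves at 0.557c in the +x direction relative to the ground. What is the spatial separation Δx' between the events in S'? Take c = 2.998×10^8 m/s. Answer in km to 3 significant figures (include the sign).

γ = 1/√(1 − 0.557²) = 1.2041
Δx' = γ(Δx − vΔt) = 1.2041 × (5000 m − 0.557×(2.998×10^8 m/s)×19.1×10^-6 s)
= 1.2041 × (1810.5 m) = 2.18 km

Δx' ≈ 2.18 km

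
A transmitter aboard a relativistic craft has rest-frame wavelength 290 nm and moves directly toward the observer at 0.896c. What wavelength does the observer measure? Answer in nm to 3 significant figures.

λ_obs ≈ 67.9 nm

Relativistic Doppler: λ_obs = λ_src √((1−β)/(1+β))
= 290 × √(0.10400/1.8960) = 290 × 0.23421 = 67.9 nm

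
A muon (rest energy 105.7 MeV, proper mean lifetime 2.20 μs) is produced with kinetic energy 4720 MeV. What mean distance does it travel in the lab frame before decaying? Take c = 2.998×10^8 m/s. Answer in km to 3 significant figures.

γ = 1 + K/(m₀c²) = 1 + 4720/105.7 = 45.655
β = √(1 − 1/γ²) = 0.99976
Dilated lifetime: γτ₀ = 45.655 × 2.20 μs = 100.44 μs
d = βc·γτ₀ = 0.99976 × (2.998×10^8 m/s) × 0.00010044 s = 30.1 km

d ≈ 30.1 km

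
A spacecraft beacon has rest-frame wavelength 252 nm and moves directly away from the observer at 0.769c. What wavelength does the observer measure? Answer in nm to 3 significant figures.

λ_obs ≈ 697 nm

Relativistic Doppler: λ_obs = λ_src √((1+β)/(1−β))
= 252 × √(1.7690/0.23100) = 252 × 2.7673 = 697 nm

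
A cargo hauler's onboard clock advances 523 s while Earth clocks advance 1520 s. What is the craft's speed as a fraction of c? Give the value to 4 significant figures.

γ = Δt/τ₀ = 1520/523 = 2.90631
β = √(1 − 1/γ²) = √(1 − 1/2.90631²) = 0.9389

β ≈ 0.9389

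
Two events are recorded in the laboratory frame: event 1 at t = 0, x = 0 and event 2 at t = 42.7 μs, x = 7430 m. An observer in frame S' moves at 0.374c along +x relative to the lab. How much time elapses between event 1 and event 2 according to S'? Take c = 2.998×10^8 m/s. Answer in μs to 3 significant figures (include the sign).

γ = 1/√(1 − 0.374²) = 1.0783
Δt' = γ(Δt − vΔx/c²) = 1.0783 × (42.7 μs − 0.374×7430 m / (2.998×10^8 m/s))
= 1.0783 × (33.431 μs) = 36.0 μs

Δt' ≈ 36.0 μs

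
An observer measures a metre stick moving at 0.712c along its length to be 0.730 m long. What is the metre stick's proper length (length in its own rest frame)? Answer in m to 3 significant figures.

γ = 1/√(1 − 0.712²) = 1.4241
L₀ = γL = 1.4241 × 0.730 = 1.04 m

L₀ ≈ 1.04 m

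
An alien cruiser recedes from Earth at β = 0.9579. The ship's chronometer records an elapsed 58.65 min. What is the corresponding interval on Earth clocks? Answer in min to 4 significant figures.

Δt ≈ 204.3 min

γ = 1/√(1 − 0.9579²) = 3.48308
Time dilation: Δt = γτ₀ = 3.48308 × 58.65 min = 204.3 min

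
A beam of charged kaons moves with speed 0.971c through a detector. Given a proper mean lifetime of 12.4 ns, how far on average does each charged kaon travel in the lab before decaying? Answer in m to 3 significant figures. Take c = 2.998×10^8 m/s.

γ = 1/√(1 − 0.971²) = 4.1827
Dilated lifetime: Δt = γτ₀ = 4.1827 × 12.4 ns = 51.866 ns
d = vΔt = 0.971c × 51.866 ns = 2.9111×10^8 m/s × 5.1866×10^-8 s = 15.1 m

d ≈ 15.1 m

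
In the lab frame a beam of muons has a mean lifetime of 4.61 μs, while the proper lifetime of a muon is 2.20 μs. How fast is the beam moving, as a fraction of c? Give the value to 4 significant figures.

β ≈ 0.8788

γ = Δt/τ₀ = 4.61/2.20 = 2.09545
β = √(1 − 1/γ²) = √(1 − 1/2.09545²) = 0.8788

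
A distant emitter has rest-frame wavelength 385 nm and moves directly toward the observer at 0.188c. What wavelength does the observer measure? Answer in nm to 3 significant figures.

Relativistic Doppler: λ_obs = λ_src √((1−β)/(1+β))
= 385 × √(0.81200/1.1880) = 385 × 0.82674 = 318 nm

λ_obs ≈ 318 nm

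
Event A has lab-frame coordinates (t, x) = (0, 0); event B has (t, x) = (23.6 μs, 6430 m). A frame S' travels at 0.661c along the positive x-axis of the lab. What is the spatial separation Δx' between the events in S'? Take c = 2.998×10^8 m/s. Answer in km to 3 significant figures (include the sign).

γ = 1/√(1 − 0.661²) = 1.3326
Δx' = γ(Δx − vΔt) = 1.3326 × (6430 m − 0.661×(2.998×10^8 m/s)×23.6×10^-6 s)
= 1.3326 × (1753.2 m) = 2.34 km

Δx' ≈ 2.34 km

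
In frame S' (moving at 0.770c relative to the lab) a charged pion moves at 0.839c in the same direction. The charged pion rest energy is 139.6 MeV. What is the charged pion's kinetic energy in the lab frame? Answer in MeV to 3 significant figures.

K ≈ 522 MeV

u_lab = (0.839 + 0.770)/(1 + 0.839×0.770) = 0.977503
γ = 1/√(1 − 0.977503²) = 4.7411
K = (γ − 1)m₀c² = (4.7411 − 1) × 139.6 = 3.7411 × 139.6 = 522 MeV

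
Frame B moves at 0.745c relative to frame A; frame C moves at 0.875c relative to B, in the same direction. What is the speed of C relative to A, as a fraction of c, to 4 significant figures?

u ≈ 0.9807c

Compose boost 2: (0.875 + 0.745)/(1 + 0.875×0.745) = 1.620/1.65187 = 0.9807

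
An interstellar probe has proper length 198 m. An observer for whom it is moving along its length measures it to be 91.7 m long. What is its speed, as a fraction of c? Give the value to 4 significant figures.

β ≈ 0.8863

γ = L₀/L = 198/91.7 = 2.15921
β = √(1 − 1/γ²) = 0.8863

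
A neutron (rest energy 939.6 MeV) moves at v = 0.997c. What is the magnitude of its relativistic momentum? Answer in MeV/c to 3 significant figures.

p ≈ 12100 MeV/c

γ = 1/√(1 − 0.997²) = 12.920
p = γβm₀c = 12.920 × 0.997 × 939.6 MeV/c = 12100 MeV/c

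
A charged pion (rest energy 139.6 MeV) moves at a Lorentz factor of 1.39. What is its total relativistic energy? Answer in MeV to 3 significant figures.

γ = 1.39 (given)
E = γm₀c² = 1.39 × 139.6 MeV = 194 MeV

E ≈ 194 MeV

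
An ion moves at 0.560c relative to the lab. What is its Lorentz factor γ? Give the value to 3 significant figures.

γ ≈ 1.21

γ = 1/√(1 − β²) = 1/√(1 − 0.560²) = 1/√(0.68640) = 1.21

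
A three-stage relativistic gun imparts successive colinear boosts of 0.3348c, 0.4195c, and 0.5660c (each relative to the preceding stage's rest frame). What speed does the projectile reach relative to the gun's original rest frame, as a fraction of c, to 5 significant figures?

Compose boost 2: (0.4195 + 0.3348)/(1 + 0.4195×0.3348) = 0.75430/1.140449 = 0.6614064
Compose boost 3: (0.5660 + 0.6614064)/(1 + 0.5660×0.6614064) = 1.227406/1.374356 = 0.89308

u ≈ 0.89308c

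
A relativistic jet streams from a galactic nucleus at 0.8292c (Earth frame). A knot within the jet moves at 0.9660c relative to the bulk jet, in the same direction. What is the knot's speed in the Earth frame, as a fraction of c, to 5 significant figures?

u ≈ 0.99678c

Relativistic velocity addition: u = (u' + v)/(1 + u'v/c²)
= (0.9660 + 0.8292)/(1 + 0.9660×0.8292) = 1.7952/1.801007 = 0.99678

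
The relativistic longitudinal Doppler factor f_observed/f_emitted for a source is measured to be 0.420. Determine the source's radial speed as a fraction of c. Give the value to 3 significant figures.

β ≈ 0.700

f_obs/f_src = √((1−β)/(1+β)) = 0.420  ⇒  (1−β)/(1+β) = 0.17640
β = |1 − D²|/(1 + D²) = |1 − 0.17640|/(1 + 0.17640) = 0.700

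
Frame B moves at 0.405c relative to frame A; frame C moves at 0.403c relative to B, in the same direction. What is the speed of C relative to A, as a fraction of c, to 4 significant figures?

u ≈ 0.6946c

Compose boost 2: (0.403 + 0.405)/(1 + 0.403×0.405) = 0.8080/1.16322 = 0.6946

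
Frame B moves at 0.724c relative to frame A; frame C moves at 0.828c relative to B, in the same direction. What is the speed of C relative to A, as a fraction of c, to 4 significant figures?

Compose boost 2: (0.828 + 0.724)/(1 + 0.828×0.724) = 1.552/1.59947 = 0.9703

u ≈ 0.9703c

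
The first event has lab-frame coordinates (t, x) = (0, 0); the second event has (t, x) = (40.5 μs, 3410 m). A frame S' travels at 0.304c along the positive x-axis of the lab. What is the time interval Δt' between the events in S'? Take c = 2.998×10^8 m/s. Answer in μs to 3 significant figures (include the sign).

Δt' ≈ 38.9 μs

γ = 1/√(1 − 0.304²) = 1.0497
Δt' = γ(Δt − vΔx/c²) = 1.0497 × (40.5 μs − 0.304×3410 m / (2.998×10^8 m/s))
= 1.0497 × (37.042 μs) = 38.9 μs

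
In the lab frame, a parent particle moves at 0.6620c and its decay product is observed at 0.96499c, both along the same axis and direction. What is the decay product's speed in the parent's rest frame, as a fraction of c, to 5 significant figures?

Inverse velocity addition: u' = (u − v)/(1 − uv/c²)
= (0.96499 − 0.6620)/(1 − 0.96499×0.6620) = 0.30299/0.3611766 = 0.83890

u' ≈ 0.83890c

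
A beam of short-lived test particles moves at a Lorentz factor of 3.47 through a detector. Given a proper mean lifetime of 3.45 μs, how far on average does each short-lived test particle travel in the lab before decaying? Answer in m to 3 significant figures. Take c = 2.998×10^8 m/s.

d ≈ 3440 m

β = √(1 − 1/γ²) = √(1 − 1/3.47²) = 0.95757
Dilated lifetime: Δt = γτ₀ = 3.47 × 3.45 μs = 11.972 μs
d = vΔt = 0.95757c × 11.972 μs = 2.8708×10^8 m/s × 1.1972×10^-5 s = 3440 m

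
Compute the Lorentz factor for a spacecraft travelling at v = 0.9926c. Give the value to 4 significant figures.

γ = 1/√(1 − β²) = 1/√(1 − 0.9926²) = 1/√(0.0147452) = 8.235

γ ≈ 8.235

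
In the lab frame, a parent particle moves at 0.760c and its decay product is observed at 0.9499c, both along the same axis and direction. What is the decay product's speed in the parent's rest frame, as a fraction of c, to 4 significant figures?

u' ≈ 0.6829c

Inverse velocity addition: u' = (u − v)/(1 − uv/c²)
= (0.9499 − 0.760)/(1 − 0.9499×0.760) = 0.1899/0.278076 = 0.6829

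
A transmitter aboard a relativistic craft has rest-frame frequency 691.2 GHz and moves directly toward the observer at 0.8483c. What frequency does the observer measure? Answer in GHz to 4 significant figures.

Relativistic Doppler: f_obs = f_src √((1+β)/(1−β))
= 691.2 × √(1.84830/0.151700) = 691.2 × 3.49055 = 2413 GHz

f_obs ≈ 2413 GHz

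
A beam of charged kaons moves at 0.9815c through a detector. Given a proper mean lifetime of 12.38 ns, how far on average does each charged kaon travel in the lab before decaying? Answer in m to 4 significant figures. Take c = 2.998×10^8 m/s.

d ≈ 19.03 m

γ = 1/√(1 − 0.9815²) = 5.22296
Dilated lifetime: Δt = γτ₀ = 5.22296 × 12.38 ns = 64.6603 ns
d = vΔt = 0.9815c × 64.6603 ns = 2.94254×10^8 m/s × 6.46603×10^-8 s = 19.03 m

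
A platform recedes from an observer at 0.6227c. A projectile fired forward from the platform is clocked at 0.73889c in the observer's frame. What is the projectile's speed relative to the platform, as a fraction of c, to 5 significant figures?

u' ≈ 0.21521c

Inverse velocity addition: u' = (u − v)/(1 − uv/c²)
= (0.73889 − 0.6227)/(1 − 0.73889×0.6227) = 0.11619/0.5398932 = 0.21521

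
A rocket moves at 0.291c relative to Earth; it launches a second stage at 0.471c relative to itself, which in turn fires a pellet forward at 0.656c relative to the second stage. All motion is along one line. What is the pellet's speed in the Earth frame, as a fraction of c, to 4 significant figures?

u ≈ 0.9212c

Compose boost 2: (0.471 + 0.291)/(1 + 0.471×0.291) = 0.7620/1.13706 = 0.670149
Compose boost 3: (0.656 + 0.670149)/(1 + 0.656×0.670149) = 1.32615/1.43962 = 0.9212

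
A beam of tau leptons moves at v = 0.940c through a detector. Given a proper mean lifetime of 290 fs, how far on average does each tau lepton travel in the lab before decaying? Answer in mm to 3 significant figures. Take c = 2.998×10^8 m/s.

γ = 1/√(1 − 0.940²) = 2.9311
Dilated lifetime: Δt = γτ₀ = 2.9311 × 290 fs = 850.01 fs
d = vΔt = 0.940c × 850.01 fs = 2.8181×10^8 m/s × 8.5001×10^-13 s = 0.240 mm

d ≈ 0.240 mm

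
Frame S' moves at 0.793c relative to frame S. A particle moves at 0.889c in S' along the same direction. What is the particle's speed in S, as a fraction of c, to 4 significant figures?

u ≈ 0.9865c

Relativistic velocity addition: u = (u' + v)/(1 + u'v/c²)
= (0.889 + 0.793)/(1 + 0.889×0.793) = 1.682/1.70498 = 0.9865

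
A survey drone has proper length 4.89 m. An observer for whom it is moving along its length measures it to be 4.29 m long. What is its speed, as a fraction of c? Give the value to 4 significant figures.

γ = L₀/L = 4.89/4.29 = 1.13986
β = √(1 − 1/γ²) = 0.4799

β ≈ 0.4799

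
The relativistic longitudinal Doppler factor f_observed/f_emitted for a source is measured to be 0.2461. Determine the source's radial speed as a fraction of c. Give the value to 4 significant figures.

f_obs/f_src = √((1−β)/(1+β)) = 0.2461  ⇒  (1−β)/(1+β) = 0.0605652
β = |1 − D²|/(1 + D²) = |1 − 0.0605652|/(1 + 0.0605652) = 0.8858

β ≈ 0.8858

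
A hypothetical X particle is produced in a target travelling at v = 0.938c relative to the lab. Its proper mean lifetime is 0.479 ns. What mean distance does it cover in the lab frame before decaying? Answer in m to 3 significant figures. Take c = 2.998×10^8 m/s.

d ≈ 0.389 m

γ = 1/√(1 − 0.938²) = 2.8849
Dilated lifetime: Δt = γτ₀ = 2.8849 × 0.479 ns = 1.3819 ns
d = vΔt = 0.938c × 1.3819 ns = 2.8121×10^8 m/s × 1.3819×10^-9 s = 0.389 m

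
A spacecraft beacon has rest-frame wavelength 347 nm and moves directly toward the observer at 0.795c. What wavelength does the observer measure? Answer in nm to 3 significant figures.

Relativistic Doppler: λ_obs = λ_src √((1−β)/(1+β))
= 347 × √(0.20500/1.7950) = 347 × 0.33794 = 117 nm

λ_obs ≈ 117 nm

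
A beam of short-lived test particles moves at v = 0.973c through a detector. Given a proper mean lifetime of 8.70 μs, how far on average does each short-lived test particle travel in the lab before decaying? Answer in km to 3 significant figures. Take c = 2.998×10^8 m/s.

d ≈ 11.0 km

γ = 1/√(1 − 0.973²) = 4.3327
Dilated lifetime: Δt = γτ₀ = 4.3327 × 8.70 μs = 37.694 μs
d = vΔt = 0.973c × 37.694 μs = 2.9171×10^8 m/s × 3.7694×10^-5 s = 11.0 km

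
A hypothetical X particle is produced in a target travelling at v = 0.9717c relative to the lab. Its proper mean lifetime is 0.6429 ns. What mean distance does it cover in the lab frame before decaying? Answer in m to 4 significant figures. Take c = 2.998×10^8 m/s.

γ = 1/√(1 − 0.9717²) = 4.23337
Dilated lifetime: Δt = γτ₀ = 4.23337 × 0.6429 ns = 2.72163 ns
d = vΔt = 0.9717c × 2.72163 ns = 2.91316×10^8 m/s × 2.72163×10^-9 s = 0.7929 m

d ≈ 0.7929 m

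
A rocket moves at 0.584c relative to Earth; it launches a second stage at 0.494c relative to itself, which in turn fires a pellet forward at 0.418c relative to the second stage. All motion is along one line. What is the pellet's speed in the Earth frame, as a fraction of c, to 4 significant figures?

u ≈ 0.9296c

Compose boost 2: (0.494 + 0.584)/(1 + 0.494×0.584) = 1.078/1.28850 = 0.836634
Compose boost 3: (0.418 + 0.836634)/(1 + 0.418×0.836634) = 1.25463/1.34971 = 0.9296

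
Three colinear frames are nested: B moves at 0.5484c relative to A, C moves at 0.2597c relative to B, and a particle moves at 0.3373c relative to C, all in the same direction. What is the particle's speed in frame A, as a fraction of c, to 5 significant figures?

u ≈ 0.84342c

Compose boost 2: (0.2597 + 0.5484)/(1 + 0.2597×0.5484) = 0.80810/1.142419 = 0.7073584
Compose boost 3: (0.3373 + 0.7073584)/(1 + 0.3373×0.7073584) = 1.044658/1.238592 = 0.84342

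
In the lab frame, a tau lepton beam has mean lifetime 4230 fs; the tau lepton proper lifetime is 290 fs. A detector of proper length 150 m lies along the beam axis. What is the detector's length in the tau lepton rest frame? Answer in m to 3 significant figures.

Time dilation ⇒ γ = Δt/τ₀ = 4230/290 = 14.586
Length contraction: L = L₀/γ = 150/14.586 = 10.3 m

L ≈ 10.3 m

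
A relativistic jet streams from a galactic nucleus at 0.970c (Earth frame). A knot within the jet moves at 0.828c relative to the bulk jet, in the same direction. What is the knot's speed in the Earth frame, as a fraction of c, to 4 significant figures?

Relativistic velocity addition: u = (u' + v)/(1 + u'v/c²)
= (0.828 + 0.970)/(1 + 0.828×0.970) = 1.798/1.80316 = 0.9971

u ≈ 0.9971c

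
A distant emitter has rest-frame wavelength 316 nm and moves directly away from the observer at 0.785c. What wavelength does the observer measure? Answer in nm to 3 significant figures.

λ_obs ≈ 911 nm

Relativistic Doppler: λ_obs = λ_src √((1+β)/(1−β))
= 316 × √(1.7850/0.21500) = 316 × 2.8814 = 911 nm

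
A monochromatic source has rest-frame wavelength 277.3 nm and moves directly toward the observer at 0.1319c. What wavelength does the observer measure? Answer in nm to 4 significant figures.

λ_obs ≈ 242.8 nm

Relativistic Doppler: λ_obs = λ_src √((1−β)/(1+β))
= 277.3 × √(0.868100/1.13190) = 277.3 × 0.875751 = 242.8 nm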